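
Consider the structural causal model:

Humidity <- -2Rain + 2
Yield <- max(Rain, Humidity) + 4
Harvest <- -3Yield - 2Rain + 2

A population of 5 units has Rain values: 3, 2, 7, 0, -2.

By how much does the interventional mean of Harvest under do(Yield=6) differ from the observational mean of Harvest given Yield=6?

Under do(Yield=6), Yield's equation is replaced by Yield=6 for every unit. Per-unit Harvest: -22, -20, -30, -16, -12. Mean = -20.
E[Harvest|Yield=6] averages over only the 2 units with Yield=6 (Rain = 2, 0): Harvest = -20, -16, mean -18.
Difference = -20 − (-18) = -2.

-2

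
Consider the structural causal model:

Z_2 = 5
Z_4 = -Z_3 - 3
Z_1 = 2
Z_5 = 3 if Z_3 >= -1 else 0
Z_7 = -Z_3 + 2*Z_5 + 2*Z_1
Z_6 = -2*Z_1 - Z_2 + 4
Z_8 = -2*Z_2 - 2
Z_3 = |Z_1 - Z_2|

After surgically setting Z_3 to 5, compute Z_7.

5

The intervention breaks the incoming arrows to Z_3: Z_3 = |Z_1 - Z_2| no longer applies, and Z_3 = 5.
Z_5 = 3 if Z_3 >= -1 else 0  [with Z_3=5]  = 3
Z_7 = -Z_3 + 2*Z_5 + 2*Z_1  [with Z_3=5, Z_5=3, Z_1=2]  = 5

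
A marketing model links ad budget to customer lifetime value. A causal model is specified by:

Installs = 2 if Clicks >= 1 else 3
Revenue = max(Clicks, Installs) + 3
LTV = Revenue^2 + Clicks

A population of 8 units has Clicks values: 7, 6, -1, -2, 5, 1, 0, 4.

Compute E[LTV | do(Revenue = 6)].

Under do(Revenue=6), Revenue's equation is replaced by Revenue=6 for every unit. Per-unit LTV: 43, 42, 35, 34, 41, 37, 36, 40. Mean = 38.5.

38.5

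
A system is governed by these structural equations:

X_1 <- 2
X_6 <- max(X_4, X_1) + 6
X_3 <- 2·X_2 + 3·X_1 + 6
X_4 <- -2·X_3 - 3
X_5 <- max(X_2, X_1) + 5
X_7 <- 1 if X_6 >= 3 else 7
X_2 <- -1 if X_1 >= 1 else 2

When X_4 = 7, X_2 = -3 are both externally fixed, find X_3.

Setting X_4 = 7, X_2 = -3 by intervention discards those variables' equations.
X_3 = 2·X_2 + 3·X_1 + 6  [with X_2=-3, X_1=2]  = 6

6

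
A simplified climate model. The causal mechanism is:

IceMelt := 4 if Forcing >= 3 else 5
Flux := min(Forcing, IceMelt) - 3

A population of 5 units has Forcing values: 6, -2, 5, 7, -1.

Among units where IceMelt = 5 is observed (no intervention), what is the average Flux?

E[Flux|IceMelt=5] averages over only the 2 units with IceMelt=5 (Forcing = -2, -1): Flux = -5, -4, mean -4.5.

-4.5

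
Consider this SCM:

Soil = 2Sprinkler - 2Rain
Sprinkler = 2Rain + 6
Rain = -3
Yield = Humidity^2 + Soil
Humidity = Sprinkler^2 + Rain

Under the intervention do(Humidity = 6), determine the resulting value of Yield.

Intervening sets Humidity = 6 and removes its equation (Humidity = Sprinkler^2 + Rain).
Sprinkler = 2Rain + 6  [with Rain=-3]  = 0
Soil = 2Sprinkler - 2Rain  [with Sprinkler=0, Rain=-3]  = 6
Yield = Humidity^2 + Soil  [with Humidity=6, Soil=6]  = 42

42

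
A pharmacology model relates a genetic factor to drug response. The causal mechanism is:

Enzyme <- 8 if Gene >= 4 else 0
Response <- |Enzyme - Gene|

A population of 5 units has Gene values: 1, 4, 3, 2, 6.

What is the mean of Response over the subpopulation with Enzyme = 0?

Conditioning on Enzyme=0 selects the 3 unit(s) with Gene ∈ {1, 3, 2}. Their Response values: 1, 3, 2. Mean = 2.

2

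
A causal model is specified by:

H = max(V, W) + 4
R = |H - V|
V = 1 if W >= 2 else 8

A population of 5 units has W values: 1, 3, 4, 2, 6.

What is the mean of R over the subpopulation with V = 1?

E[R|V=1] averages over only the 4 units with V=1 (W = 3, 4, 2, 6): R = 6, 7, 5, 9, mean 6.75.

6.75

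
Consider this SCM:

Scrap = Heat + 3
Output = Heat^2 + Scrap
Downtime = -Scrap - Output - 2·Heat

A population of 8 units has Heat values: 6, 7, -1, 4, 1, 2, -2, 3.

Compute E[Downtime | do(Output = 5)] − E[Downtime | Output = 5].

Every unit gets Output=5 under the intervention. Downtime values become -26, -29, -5, -20, -11, -14, -2, -17; E[Downtime|do(Output=5)] = -15.5.
Observing Output=5 restricts to units where Output's equation naturally yields 5: Heat ∈ {1, -2}. In that subpopulation Downtime = -11, -2, mean -6.5.
Difference = -15.5 − (-6.5) = -9.

-9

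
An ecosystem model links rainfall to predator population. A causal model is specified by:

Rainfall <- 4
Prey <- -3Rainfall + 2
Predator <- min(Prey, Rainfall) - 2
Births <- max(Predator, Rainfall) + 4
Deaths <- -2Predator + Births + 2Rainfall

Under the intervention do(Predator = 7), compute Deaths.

5

do(Predator=7) replaces the equation Predator <- min(Prey, Rainfall) - 2 with the constant Predator = 7.
Births = max(Predator, Rainfall) + 4  [with Predator=7, Rainfall=4]  = 11
Deaths = -2Predator + Births + 2Rainfall  [with Predator=7, Births=11, Rainfall=4]  = 5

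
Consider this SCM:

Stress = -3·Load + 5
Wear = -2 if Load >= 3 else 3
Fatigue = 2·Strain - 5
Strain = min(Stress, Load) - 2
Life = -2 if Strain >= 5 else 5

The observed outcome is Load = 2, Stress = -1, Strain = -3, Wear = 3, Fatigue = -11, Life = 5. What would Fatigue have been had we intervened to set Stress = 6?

do(Stress=6) replaces the equation Stress = -3·Load + 5 with the constant Stress = 6.
Strain = min(Stress, Load) - 2  [with Stress=6, Load=2]  = 0
Fatigue = 2·Strain - 5  [with Strain=0]  = -5

-5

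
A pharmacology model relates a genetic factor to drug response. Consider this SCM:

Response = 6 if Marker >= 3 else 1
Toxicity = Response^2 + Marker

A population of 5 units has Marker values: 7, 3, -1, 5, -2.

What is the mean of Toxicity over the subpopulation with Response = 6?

Conditioning on Response=6 selects the 3 unit(s) with Marker ∈ {7, 3, 5}. Their Toxicity values: 43, 39, 41. Mean = 41.

41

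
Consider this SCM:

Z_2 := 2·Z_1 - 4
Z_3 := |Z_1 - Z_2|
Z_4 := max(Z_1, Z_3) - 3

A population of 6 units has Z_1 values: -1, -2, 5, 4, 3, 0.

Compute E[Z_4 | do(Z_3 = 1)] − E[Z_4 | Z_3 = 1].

The intervention sets Z_3=1 in all 6 units regardless of Z_1. Recomputing Z_4 per unit gives -2, -2, 2, 1, 0, -2; average -0.5.
E[Z_4|Z_3=1] averages over only the 2 units with Z_3=1 (Z_1 = 5, 3): Z_4 = 2, 0, mean 1.
Difference = -0.5 − 1 = -1.5.

-1.5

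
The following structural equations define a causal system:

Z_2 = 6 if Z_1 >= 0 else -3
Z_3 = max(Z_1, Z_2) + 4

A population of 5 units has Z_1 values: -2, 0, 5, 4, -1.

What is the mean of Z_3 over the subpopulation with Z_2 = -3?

Observing Z_2=-3 restricts to units where Z_2's equation naturally yields -3: Z_1 ∈ {-2, -1}. In that subpopulation Z_3 = 2, 3, mean 2.5.

2.5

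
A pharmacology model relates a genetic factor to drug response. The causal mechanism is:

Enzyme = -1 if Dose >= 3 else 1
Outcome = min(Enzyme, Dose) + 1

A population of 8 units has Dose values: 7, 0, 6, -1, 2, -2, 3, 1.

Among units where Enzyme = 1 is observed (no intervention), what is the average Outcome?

0.8

Observing Enzyme=1 restricts to units where Enzyme's equation naturally yields 1: Dose ∈ {0, -1, 2, -2, 1}. In that subpopulation Outcome = 1, 0, 2, -1, 2, mean 0.8.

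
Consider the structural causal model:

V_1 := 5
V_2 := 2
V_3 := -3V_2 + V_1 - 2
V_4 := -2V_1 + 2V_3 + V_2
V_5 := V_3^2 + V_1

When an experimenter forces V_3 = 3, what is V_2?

2

Under do(V_3=3), the mechanism V_3 := -3V_2 + V_1 - 2 is discarded; V_3 is fixed at 3.
Since V_2 is not a descendant of the intervened variable, it is unaffected.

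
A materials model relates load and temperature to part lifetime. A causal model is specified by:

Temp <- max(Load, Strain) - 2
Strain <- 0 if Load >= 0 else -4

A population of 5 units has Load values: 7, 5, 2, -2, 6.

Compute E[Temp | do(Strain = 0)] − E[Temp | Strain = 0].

-1

Under do(Strain=0), Strain's equation is replaced by Strain=0 for every unit. Per-unit Temp: 5, 3, 0, -2, 4. Mean = 2.
Observing Strain=0 restricts to units where Strain's equation naturally yields 0: Load ∈ {7, 5, 2, 6}. In that subpopulation Temp = 5, 3, 0, 4, mean 3.
Difference = 2 − 3 = -1.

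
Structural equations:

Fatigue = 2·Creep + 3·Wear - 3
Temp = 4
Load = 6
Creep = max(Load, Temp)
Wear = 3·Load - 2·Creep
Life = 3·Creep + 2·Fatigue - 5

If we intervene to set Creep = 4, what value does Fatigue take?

do(Creep=4) replaces the equation Creep = max(Load, Temp) with the constant Creep = 4.
Wear = 3·Load - 2·Creep  [with Load=6, Creep=4]  = 10
Fatigue = 2·Creep + 3·Wear - 3  [with Creep=4, Wear=10]  = 35

35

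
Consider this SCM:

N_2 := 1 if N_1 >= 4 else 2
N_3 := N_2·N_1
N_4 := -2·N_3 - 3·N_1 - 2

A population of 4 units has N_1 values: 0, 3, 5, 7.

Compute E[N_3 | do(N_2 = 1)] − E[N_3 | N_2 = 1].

The intervention sets N_2=1 in all 4 units regardless of N_1. Recomputing N_3 per unit gives 0, 3, 5, 7; average 3.75.
E[N_3|N_2=1] averages over only the 2 units with N_2=1 (N_1 = 5, 7): N_3 = 5, 7, mean 6.
Difference = 3.75 − 6 = -2.25.

-2.25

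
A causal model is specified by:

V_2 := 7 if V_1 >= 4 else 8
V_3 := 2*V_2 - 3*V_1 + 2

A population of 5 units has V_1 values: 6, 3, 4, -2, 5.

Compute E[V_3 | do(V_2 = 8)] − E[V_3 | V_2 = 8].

Every unit gets V_2=8 under the intervention. V_3 values become 0, 9, 6, 24, 3; E[V_3|do(V_2=8)] = 8.4.
Conditioning on V_2=8 selects the 2 unit(s) with V_1 ∈ {3, -2}. Their V_3 values: 9, 24. Mean = 16.5.
Difference = 8.4 − 16.5 = -8.1.

-8.1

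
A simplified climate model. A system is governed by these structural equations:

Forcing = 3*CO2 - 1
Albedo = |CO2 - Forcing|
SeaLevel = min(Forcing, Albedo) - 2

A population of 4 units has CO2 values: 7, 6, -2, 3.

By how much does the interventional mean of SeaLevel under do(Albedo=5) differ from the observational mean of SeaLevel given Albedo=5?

3

do(Albedo=5) breaks Albedo's dependence on CO2. With Albedo=5 fixed, SeaLevel across the units is 3, 3, -9, 3, mean 0.
Conditioning on Albedo=5 selects the 2 unit(s) with CO2 ∈ {-2, 3}. Their SeaLevel values: -9, 3. Mean = -3.
Difference = 0 − (-3) = 3.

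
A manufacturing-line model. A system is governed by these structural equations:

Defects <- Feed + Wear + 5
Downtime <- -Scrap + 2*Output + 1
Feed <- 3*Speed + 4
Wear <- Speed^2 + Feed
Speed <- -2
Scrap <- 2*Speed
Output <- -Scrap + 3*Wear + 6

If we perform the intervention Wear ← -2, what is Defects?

The intervention breaks the incoming arrows to Wear: Wear <- Speed^2 + Feed no longer applies, and Wear = -2.
Feed = 3*Speed + 4  [with Speed=-2]  = -2
Defects = Feed + Wear + 5  [with Feed=-2, Wear=-2]  = 1

1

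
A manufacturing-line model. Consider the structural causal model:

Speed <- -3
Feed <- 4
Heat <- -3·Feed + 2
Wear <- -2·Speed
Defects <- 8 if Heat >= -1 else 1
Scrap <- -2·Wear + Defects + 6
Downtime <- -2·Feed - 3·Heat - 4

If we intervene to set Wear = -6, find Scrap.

19

Under do(Wear=-6), the mechanism Wear <- -2·Speed is discarded; Wear is fixed at -6.
Heat = -3·Feed + 2  [with Feed=4]  = -10
Defects = 8 if Heat >= -1 else 1  [with Heat=-10]  = 1
Scrap = -2·Wear + Defects + 6  [with Wear=-6, Defects=1]  = 19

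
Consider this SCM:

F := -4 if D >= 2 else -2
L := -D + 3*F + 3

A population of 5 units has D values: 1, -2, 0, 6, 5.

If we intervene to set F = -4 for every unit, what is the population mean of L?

Under do(F=-4), F's equation is replaced by F=-4 for every unit. Per-unit L: -10, -7, -9, -15, -14. Mean = -11.

-11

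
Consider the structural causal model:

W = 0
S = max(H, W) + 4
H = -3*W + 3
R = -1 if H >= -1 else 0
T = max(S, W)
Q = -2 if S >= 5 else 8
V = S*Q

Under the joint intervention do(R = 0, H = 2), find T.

6

Setting R = 0, H = 2 by intervention discards those variables' equations.
S = max(H, W) + 4  [with H=2, W=0]  = 6
T = max(S, W)  [with S=6, W=0]  = 6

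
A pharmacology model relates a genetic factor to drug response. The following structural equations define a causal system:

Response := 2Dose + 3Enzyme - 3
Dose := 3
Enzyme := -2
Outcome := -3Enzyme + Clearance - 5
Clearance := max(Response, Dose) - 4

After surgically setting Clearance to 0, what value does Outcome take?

1

Intervening sets Clearance = 0 and removes its equation (Clearance := max(Response, Dose) - 4).
Outcome = -3Enzyme + Clearance - 5  [with Enzyme=-2, Clearance=0]  = 1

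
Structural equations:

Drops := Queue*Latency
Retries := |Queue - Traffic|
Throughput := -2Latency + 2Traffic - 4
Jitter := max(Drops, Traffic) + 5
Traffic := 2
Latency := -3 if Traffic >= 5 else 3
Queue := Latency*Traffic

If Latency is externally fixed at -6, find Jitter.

77

Under do(Latency=-6), the mechanism Latency := -3 if Traffic >= 5 else 3 is discarded; Latency is fixed at -6.
Queue = Latency*Traffic  [with Latency=-6, Traffic=2]  = -12
Drops = Queue*Latency  [with Queue=-12, Latency=-6]  = 72
Jitter = max(Drops, Traffic) + 5  [with Drops=72, Traffic=2]  = 77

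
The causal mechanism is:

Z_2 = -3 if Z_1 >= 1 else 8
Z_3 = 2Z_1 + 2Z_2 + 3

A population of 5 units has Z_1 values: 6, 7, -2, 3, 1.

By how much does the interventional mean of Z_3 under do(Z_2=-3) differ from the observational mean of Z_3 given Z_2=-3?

Under do(Z_2=-3), Z_2's equation is replaced by Z_2=-3 for every unit. Per-unit Z_3: 9, 11, -7, 3, -1. Mean = 3.
Conditioning on Z_2=-3 selects the 4 unit(s) with Z_1 ∈ {6, 7, 3, 1}. Their Z_3 values: 9, 11, 3, -1. Mean = 5.5.
Difference = 3 − 5.5 = -2.5.

-2.5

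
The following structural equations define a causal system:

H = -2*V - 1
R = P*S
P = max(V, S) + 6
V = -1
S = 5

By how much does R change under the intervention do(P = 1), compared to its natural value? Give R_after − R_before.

-50

do(P=1) replaces the equation P = max(V, S) + 6 with the constant P = 1.
R = P*S  [with P=1, S=5]  = 5
Without intervention: P = max(V, S) + 6  [with V=-1, S=5]  = 11; R = P*S  [with P=11, S=5]  = 55.
Change = 5 − 55 = -50.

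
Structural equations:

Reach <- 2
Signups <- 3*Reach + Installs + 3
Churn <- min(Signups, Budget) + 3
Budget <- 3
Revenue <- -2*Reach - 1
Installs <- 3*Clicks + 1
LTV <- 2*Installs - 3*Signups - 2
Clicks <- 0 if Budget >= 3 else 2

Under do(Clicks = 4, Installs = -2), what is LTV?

-27

The joint intervention fixes Clicks = 4, Installs = -2, removing each variable's own equation.
Signups = 3*Reach + Installs + 3  [with Reach=2, Installs=-2]  = 7
LTV = 2*Installs - 3*Signups - 2  [with Installs=-2, Signups=7]  = -27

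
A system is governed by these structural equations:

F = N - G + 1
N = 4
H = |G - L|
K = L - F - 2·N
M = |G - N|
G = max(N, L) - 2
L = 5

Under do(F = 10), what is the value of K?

-13

Intervening sets F = 10 and removes its equation (F = N - G + 1).
K = L - F - 2·N  [with L=5, F=10, N=4]  = -13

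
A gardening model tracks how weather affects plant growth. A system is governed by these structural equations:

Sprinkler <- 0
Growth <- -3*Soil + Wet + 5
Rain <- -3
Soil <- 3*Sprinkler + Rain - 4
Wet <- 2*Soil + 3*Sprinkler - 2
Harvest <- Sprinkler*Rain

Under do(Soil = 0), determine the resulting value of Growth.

do(Soil=0) replaces the equation Soil <- 3*Sprinkler + Rain - 4 with the constant Soil = 0.
Wet = 2*Soil + 3*Sprinkler - 2  [with Soil=0, Sprinkler=0]  = -2
Growth = -3*Soil + Wet + 5  [with Soil=0, Wet=-2]  = 3

3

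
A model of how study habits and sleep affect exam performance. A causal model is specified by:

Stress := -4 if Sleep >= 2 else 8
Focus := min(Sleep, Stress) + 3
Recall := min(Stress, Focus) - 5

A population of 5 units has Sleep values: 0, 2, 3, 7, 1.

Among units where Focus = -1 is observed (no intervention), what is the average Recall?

-9

Observing Focus=-1 restricts to units where Focus's equation naturally yields -1: Sleep ∈ {2, 3, 7}. In that subpopulation Recall = -9, -9, -9, mean -9.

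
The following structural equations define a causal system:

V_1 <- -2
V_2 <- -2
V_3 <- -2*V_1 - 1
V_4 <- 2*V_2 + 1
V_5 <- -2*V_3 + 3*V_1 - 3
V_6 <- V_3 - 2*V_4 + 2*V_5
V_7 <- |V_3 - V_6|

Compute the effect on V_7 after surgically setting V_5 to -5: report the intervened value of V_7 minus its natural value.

Under do(V_5=-5), the mechanism V_5 <- -2*V_3 + 3*V_1 - 3 is discarded; V_5 is fixed at -5.
V_3 = -2*V_1 - 1  [with V_1=-2]  = 3
V_4 = 2*V_2 + 1  [with V_2=-2]  = -3
V_6 = V_3 - 2*V_4 + 2*V_5  [with V_3=3, V_4=-3, V_5=-5]  = -1
V_7 = |V_3 - V_6|  [with V_3=3, V_6=-1]  = 4
Without intervention: V_3 = -2*V_1 - 1  [with V_1=-2]  = 3; V_4 = 2*V_2 + 1  [with V_2=-2]  = -3; V_5 = -2*V_3 + 3*V_1 - 3  [with V_3=3, V_1=-2]  = -15; V_6 = V_3 - 2*V_4 + 2*V_5  [with V_3=3, V_4=-3, V_5=-15]  = -21; V_7 = |V_3 - V_6|  [with V_3=3, V_6=-21]  = 24.
Change = 4 − 24 = -20.

-20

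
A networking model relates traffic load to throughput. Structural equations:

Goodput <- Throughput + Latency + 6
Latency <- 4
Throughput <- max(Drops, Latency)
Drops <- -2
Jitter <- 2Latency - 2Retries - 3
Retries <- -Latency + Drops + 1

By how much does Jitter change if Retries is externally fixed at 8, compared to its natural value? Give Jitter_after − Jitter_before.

-26

The intervention breaks the incoming arrows to Retries: Retries <- -Latency + Drops + 1 no longer applies, and Retries = 8.
Jitter = 2Latency - 2Retries - 3  [with Latency=4, Retries=8]  = -11
Without intervention: Retries = -Latency + Drops + 1  [with Latency=4, Drops=-2]  = -5; Jitter = 2Latency - 2Retries - 3  [with Latency=4, Retries=-5]  = 15.
Change = -11 − 15 = -26.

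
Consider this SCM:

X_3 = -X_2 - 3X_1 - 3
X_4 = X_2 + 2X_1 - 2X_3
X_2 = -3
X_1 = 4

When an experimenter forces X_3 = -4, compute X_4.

13

The intervention breaks the incoming arrows to X_3: X_3 = -X_2 - 3X_1 - 3 no longer applies, and X_3 = -4.
X_4 = X_2 + 2X_1 - 2X_3  [with X_2=-3, X_1=4, X_3=-4]  = 13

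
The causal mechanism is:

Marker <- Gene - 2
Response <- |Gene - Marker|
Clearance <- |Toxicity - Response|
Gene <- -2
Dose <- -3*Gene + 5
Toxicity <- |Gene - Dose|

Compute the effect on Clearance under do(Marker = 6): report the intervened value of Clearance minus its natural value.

-6

The intervention breaks the incoming arrows to Marker: Marker <- Gene - 2 no longer applies, and Marker = 6.
Dose = -3*Gene + 5  [with Gene=-2]  = 11
Response = |Gene - Marker|  [with Gene=-2, Marker=6]  = 8
Toxicity = |Gene - Dose|  [with Gene=-2, Dose=11]  = 13
Clearance = |Toxicity - Response|  [with Toxicity=13, Response=8]  = 5
Without intervention: Dose = -3*Gene + 5  [with Gene=-2]  = 11; Marker = Gene - 2  [with Gene=-2]  = -4; Response = |Gene - Marker|  [with Gene=-2, Marker=-4]  = 2; Toxicity = |Gene - Dose|  [with Gene=-2, Dose=11]  = 13; Clearance = |Toxicity - Response|  [with Toxicity=13, Response=2]  = 11.
Change = 5 − 11 = -6.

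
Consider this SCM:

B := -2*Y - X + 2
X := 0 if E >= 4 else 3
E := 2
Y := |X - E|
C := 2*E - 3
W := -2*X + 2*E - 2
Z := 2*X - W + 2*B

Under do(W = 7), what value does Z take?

The intervention breaks the incoming arrows to W: W := -2*X + 2*E - 2 no longer applies, and W = 7.
X = 0 if E >= 4 else 3  [with E=2]  = 3
Y = |X - E|  [with X=3, E=2]  = 1
B = -2*Y - X + 2  [with Y=1, X=3]  = -3
Z = 2*X - W + 2*B  [with X=3, W=7, B=-3]  = -7

-7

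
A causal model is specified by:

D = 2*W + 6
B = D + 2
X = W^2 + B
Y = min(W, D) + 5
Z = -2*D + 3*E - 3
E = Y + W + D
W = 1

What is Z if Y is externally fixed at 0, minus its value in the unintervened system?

do(Y=0) replaces the equation Y = min(W, D) + 5 with the constant Y = 0.
D = 2*W + 6  [with W=1]  = 8
E = Y + W + D  [with Y=0, W=1, D=8]  = 9
Z = -2*D + 3*E - 3  [with D=8, E=9]  = 8
Without intervention: D = 2*W + 6  [with W=1]  = 8; Y = min(W, D) + 5  [with W=1, D=8]  = 6; E = Y + W + D  [with Y=6, W=1, D=8]  = 15; Z = -2*D + 3*E - 3  [with D=8, E=15]  = 26.
Change = 8 − 26 = -18.

-18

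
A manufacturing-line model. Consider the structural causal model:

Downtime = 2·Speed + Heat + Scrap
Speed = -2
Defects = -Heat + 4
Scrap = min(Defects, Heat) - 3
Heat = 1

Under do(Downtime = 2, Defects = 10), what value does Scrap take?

Under do(Downtime = 2, Defects = 10), each intervened variable's structural equation is replaced by its fixed value.
Scrap = min(Defects, Heat) - 3  [with Defects=10, Heat=1]  = -2

-2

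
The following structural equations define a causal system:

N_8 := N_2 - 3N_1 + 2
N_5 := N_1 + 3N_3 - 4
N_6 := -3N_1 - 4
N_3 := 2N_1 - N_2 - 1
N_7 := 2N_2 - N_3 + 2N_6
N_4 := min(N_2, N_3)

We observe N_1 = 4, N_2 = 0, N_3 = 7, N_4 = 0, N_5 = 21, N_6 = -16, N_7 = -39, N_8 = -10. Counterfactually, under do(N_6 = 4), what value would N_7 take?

Intervening sets N_6 = 4 and removes its equation (N_6 := -3N_1 - 4).
N_3 = 2N_1 - N_2 - 1  [with N_1=4, N_2=0]  = 7
N_7 = 2N_2 - N_3 + 2N_6  [with N_2=0, N_3=7, N_6=4]  = 1

1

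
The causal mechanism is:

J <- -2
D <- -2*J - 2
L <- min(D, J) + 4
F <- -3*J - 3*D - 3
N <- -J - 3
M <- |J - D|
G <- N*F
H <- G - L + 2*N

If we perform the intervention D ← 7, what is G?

18

Under do(D=7), the mechanism D <- -2*J - 2 is discarded; D is fixed at 7.
F = -3*J - 3*D - 3  [with J=-2, D=7]  = -18
N = -J - 3  [with J=-2]  = -1
G = N*F  [with N=-1, F=-18]  = 18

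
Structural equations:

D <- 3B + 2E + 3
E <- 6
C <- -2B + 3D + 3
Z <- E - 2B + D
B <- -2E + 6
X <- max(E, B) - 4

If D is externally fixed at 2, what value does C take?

21

The intervention breaks the incoming arrows to D: D <- 3B + 2E + 3 no longer applies, and D = 2.
B = -2E + 6  [with E=6]  = -6
C = -2B + 3D + 3  [with B=-6, D=2]  = 21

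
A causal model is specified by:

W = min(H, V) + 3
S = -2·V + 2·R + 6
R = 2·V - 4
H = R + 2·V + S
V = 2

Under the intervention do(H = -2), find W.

1

Intervening sets H = -2 and removes its equation (H = R + 2·V + S).
W = min(H, V) + 3  [with H=-2, V=2]  = 1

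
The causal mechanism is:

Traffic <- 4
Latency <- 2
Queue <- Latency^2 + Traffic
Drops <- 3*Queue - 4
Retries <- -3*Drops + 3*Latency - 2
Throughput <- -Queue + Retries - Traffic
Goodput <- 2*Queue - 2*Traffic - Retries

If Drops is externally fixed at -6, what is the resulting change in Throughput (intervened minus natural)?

Under do(Drops=-6), the mechanism Drops <- 3*Queue - 4 is discarded; Drops is fixed at -6.
Queue = Latency^2 + Traffic  [with Latency=2, Traffic=4]  = 8
Retries = -3*Drops + 3*Latency - 2  [with Drops=-6, Latency=2]  = 22
Throughput = -Queue + Retries - Traffic  [with Queue=8, Retries=22, Traffic=4]  = 10
Without intervention: Queue = Latency^2 + Traffic  [with Latency=2, Traffic=4]  = 8; Drops = 3*Queue - 4  [with Queue=8]  = 20; Retries = -3*Drops + 3*Latency - 2  [with Drops=20, Latency=2]  = -56; Throughput = -Queue + Retries - Traffic  [with Queue=8, Retries=-56, Traffic=4]  = -68.
Change = 10 − (-68) = 78.

78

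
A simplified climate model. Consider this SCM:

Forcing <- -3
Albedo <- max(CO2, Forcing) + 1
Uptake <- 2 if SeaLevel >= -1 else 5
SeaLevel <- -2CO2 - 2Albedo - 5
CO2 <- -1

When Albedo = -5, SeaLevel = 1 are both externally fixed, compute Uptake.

2

Setting Albedo = -5, SeaLevel = 1 by intervention discards those variables' equations.
Uptake = 2 if SeaLevel >= -1 else 5  [with SeaLevel=1]  = 2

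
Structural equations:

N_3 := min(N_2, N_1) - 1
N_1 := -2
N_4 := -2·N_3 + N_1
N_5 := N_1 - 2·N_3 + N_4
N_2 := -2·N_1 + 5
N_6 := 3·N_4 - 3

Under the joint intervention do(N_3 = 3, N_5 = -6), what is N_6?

-27

Setting N_3 = 3, N_5 = -6 by intervention discards those variables' equations.
N_4 = -2·N_3 + N_1  [with N_3=3, N_1=-2]  = -8
N_6 = 3·N_4 - 3  [with N_4=-8]  = -27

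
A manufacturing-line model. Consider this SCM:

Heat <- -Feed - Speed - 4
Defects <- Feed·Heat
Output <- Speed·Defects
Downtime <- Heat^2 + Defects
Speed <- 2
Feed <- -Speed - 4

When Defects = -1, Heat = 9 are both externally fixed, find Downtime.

The joint intervention fixes Defects = -1, Heat = 9, removing each variable's own equation.
Downtime = Heat^2 + Defects  [with Heat=9, Defects=-1]  = 80

80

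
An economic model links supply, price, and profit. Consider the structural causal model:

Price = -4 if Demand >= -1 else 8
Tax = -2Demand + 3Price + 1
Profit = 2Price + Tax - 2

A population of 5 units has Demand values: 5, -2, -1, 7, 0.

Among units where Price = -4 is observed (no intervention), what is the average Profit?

Conditioning on Price=-4 selects the 4 unit(s) with Demand ∈ {5, -1, 7, 0}. Their Profit values: -31, -19, -35, -21. Mean = -26.5.

-26.5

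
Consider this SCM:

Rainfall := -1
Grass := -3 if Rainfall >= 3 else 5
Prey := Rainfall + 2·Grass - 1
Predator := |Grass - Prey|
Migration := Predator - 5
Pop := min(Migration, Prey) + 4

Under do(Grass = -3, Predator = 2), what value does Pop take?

-4

The joint intervention fixes Grass = -3, Predator = 2, removing each variable's own equation.
Prey = Rainfall + 2·Grass - 1  [with Rainfall=-1, Grass=-3]  = -8
Migration = Predator - 5  [with Predator=2]  = -3
Pop = min(Migration, Prey) + 4  [with Migration=-3, Prey=-8]  = -4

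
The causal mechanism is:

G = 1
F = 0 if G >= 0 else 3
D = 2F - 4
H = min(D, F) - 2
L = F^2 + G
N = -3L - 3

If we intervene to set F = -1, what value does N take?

Under do(F=-1), the mechanism F = 0 if G >= 0 else 3 is discarded; F is fixed at -1.
L = F^2 + G  [with F=-1, G=1]  = 2
N = -3L - 3  [with L=2]  = -9

-9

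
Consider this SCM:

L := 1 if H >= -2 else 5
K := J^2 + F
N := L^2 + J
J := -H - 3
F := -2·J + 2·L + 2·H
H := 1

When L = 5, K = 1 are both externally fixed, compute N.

21

Setting L = 5, K = 1 by intervention discards those variables' equations.
J = -H - 3  [with H=1]  = -4
N = L^2 + J  [with L=5, J=-4]  = 21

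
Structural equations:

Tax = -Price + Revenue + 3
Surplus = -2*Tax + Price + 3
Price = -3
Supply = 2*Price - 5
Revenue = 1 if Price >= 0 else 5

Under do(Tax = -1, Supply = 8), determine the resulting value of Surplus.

The joint intervention fixes Tax = -1, Supply = 8, removing each variable's own equation.
Surplus = -2*Tax + Price + 3  [with Tax=-1, Price=-3]  = 2

2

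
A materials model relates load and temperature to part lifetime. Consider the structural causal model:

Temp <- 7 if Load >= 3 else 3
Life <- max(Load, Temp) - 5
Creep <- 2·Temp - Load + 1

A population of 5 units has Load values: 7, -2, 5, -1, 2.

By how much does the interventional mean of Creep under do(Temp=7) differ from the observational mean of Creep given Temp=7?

3.8

Every unit gets Temp=7 under the intervention. Creep values become 8, 17, 10, 16, 13; E[Creep|do(Temp=7)] = 12.8.
Observing Temp=7 restricts to units where Temp's equation naturally yields 7: Load ∈ {7, 5}. In that subpopulation Creep = 8, 10, mean 9.
Difference = 12.8 − 9 = 3.8.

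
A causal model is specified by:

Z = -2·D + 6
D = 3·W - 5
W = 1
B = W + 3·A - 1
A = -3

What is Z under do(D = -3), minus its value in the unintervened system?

2

Intervening sets D = -3 and removes its equation (D = 3·W - 5).
Z = -2·D + 6  [with D=-3]  = 12
Without intervention: D = 3·W - 5  [with W=1]  = -2; Z = -2·D + 6  [with D=-2]  = 10.
Change = 12 − 10 = 2.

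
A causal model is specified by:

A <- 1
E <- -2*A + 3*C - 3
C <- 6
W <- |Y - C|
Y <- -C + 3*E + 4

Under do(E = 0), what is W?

do(E=0) replaces the equation E <- -2*A + 3*C - 3 with the constant E = 0.
Y = -C + 3*E + 4  [with C=6, E=0]  = -2
W = |Y - C|  [with Y=-2, C=6]  = 8

8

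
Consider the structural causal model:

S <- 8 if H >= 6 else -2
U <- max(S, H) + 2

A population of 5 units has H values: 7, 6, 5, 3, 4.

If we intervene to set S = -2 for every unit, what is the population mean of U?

Under do(S=-2), S's equation is replaced by S=-2 for every unit. Per-unit U: 9, 8, 7, 5, 6. Mean = 7.

7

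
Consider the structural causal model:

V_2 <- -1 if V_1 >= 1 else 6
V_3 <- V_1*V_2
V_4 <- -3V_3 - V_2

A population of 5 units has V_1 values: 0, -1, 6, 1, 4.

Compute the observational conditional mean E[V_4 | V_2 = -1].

Conditioning on V_2=-1 selects the 3 unit(s) with V_1 ∈ {6, 1, 4}. Their V_4 values: 19, 4, 13. Mean = 12.

12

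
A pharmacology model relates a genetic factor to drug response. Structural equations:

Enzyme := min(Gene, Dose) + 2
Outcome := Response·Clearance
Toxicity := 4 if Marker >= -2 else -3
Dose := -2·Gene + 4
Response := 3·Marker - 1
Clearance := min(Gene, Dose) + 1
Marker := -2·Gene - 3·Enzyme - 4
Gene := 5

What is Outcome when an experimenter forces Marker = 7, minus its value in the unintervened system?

do(Marker=7) replaces the equation Marker := -2·Gene - 3·Enzyme - 4 with the constant Marker = 7.
Dose = -2·Gene + 4  [with Gene=5]  = -6
Response = 3·Marker - 1  [with Marker=7]  = 20
Clearance = min(Gene, Dose) + 1  [with Gene=5, Dose=-6]  = -5
Outcome = Response·Clearance  [with Response=20, Clearance=-5]  = -100
Without intervention: Dose = -2·Gene + 4  [with Gene=5]  = -6; Enzyme = min(Gene, Dose) + 2  [with Gene=5, Dose=-6]  = -4; Marker = -2·Gene - 3·Enzyme - 4  [with Gene=5, Enzyme=-4]  = -2; Response = 3·Marker - 1  [with Marker=-2]  = -7; Clearance = min(Gene, Dose) + 1  [with Gene=5, Dose=-6]  = -5; Outcome = Response·Clearance  [with Response=-7, Clearance=-5]  = 35.
Change = -100 − 35 = -135.

-135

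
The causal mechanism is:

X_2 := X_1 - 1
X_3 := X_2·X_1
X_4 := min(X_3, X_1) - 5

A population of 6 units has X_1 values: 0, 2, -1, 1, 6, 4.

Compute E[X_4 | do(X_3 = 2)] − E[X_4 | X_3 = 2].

0.5

Under do(X_3=2), X_3's equation is replaced by X_3=2 for every unit. Per-unit X_4: -5, -3, -6, -4, -3, -3. Mean = -4.
E[X_4|X_3=2] averages over only the 2 units with X_3=2 (X_1 = 2, -1): X_4 = -3, -6, mean -4.5.
Difference = -4 − (-4.5) = 0.5.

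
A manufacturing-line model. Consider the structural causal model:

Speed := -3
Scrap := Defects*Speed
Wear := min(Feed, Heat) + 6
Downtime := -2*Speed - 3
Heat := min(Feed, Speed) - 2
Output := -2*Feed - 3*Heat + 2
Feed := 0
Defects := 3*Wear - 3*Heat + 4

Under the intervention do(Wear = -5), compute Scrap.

-12

Under do(Wear=-5), the mechanism Wear := min(Feed, Heat) + 6 is discarded; Wear is fixed at -5.
Heat = min(Feed, Speed) - 2  [with Feed=0, Speed=-3]  = -5
Defects = 3*Wear - 3*Heat + 4  [with Wear=-5, Heat=-5]  = 4
Scrap = Defects*Speed  [with Defects=4, Speed=-3]  = -12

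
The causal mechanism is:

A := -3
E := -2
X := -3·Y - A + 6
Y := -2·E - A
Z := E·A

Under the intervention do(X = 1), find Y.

7

Under do(X=1), the mechanism X := -3·Y - A + 6 is discarded; X is fixed at 1.
Since Y is not a descendant of the intervened variable, it is unaffected.
Y = -2·E - A  [with E=-2, A=-3]  = 7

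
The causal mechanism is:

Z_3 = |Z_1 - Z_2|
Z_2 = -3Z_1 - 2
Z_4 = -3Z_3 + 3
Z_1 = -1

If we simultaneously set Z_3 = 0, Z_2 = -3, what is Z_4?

The joint intervention fixes Z_3 = 0, Z_2 = -3, removing each variable's own equation.
Z_4 = -3Z_3 + 3  [with Z_3=0]  = 3

3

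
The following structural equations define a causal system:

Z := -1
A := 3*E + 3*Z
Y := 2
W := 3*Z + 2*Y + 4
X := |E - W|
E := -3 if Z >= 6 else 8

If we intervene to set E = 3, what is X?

2

Under do(E=3), the mechanism E := -3 if Z >= 6 else 8 is discarded; E is fixed at 3.
W = 3*Z + 2*Y + 4  [with Z=-1, Y=2]  = 5
X = |E - W|  [with E=3, W=5]  = 2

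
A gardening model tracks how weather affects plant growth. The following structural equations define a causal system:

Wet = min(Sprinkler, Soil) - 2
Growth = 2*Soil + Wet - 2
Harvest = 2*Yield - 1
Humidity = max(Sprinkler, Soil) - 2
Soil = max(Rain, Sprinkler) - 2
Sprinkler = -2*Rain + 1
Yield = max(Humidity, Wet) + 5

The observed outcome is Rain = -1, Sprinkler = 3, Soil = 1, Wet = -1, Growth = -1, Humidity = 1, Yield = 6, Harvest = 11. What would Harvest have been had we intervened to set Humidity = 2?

13

Intervening sets Humidity = 2 and removes its equation (Humidity = max(Sprinkler, Soil) - 2).
Sprinkler = -2*Rain + 1  [with Rain=-1]  = 3
Soil = max(Rain, Sprinkler) - 2  [with Rain=-1, Sprinkler=3]  = 1
Wet = min(Sprinkler, Soil) - 2  [with Sprinkler=3, Soil=1]  = -1
Yield = max(Humidity, Wet) + 5  [with Humidity=2, Wet=-1]  = 7
Harvest = 2*Yield - 1  [with Yield=7]  = 13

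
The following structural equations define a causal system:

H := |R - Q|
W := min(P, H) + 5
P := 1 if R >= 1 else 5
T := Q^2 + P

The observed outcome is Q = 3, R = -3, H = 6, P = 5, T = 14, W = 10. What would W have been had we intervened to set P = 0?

5

Under do(P=0), the mechanism P := 1 if R >= 1 else 5 is discarded; P is fixed at 0.
H = |R - Q|  [with R=-3, Q=3]  = 6
W = min(P, H) + 5  [with P=0, H=6]  = 5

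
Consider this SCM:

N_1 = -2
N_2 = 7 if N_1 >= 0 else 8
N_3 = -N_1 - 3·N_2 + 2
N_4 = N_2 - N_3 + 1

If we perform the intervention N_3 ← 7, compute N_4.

The intervention breaks the incoming arrows to N_3: N_3 = -N_1 - 3·N_2 + 2 no longer applies, and N_3 = 7.
N_2 = 7 if N_1 >= 0 else 8  [with N_1=-2]  = 8
N_4 = N_2 - N_3 + 1  [with N_2=8, N_3=7]  = 2

2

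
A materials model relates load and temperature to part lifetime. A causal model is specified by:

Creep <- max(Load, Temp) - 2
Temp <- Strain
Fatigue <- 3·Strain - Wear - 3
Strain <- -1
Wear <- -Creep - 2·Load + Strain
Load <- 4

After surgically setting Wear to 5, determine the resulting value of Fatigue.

-11

The intervention breaks the incoming arrows to Wear: Wear <- -Creep - 2·Load + Strain no longer applies, and Wear = 5.
Fatigue = 3·Strain - Wear - 3  [with Strain=-1, Wear=5]  = -11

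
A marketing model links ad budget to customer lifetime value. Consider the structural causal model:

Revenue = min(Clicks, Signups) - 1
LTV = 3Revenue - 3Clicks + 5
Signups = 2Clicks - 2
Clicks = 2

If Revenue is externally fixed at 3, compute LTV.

8

The intervention breaks the incoming arrows to Revenue: Revenue = min(Clicks, Signups) - 1 no longer applies, and Revenue = 3.
LTV = 3Revenue - 3Clicks + 5  [with Revenue=3, Clicks=2]  = 8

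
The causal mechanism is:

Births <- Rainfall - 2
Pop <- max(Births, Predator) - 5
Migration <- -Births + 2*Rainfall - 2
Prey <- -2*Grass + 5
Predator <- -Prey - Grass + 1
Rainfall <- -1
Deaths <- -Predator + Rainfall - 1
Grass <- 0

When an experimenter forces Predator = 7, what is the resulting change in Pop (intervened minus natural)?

do(Predator=7) replaces the equation Predator <- -Prey - Grass + 1 with the constant Predator = 7.
Births = Rainfall - 2  [with Rainfall=-1]  = -3
Pop = max(Births, Predator) - 5  [with Births=-3, Predator=7]  = 2
Without intervention: Prey = -2*Grass + 5  [with Grass=0]  = 5; Predator = -Prey - Grass + 1  [with Prey=5, Grass=0]  = -4; Births = Rainfall - 2  [with Rainfall=-1]  = -3; Pop = max(Births, Predator) - 5  [with Births=-3, Predator=-4]  = -8.
Change = 2 − (-8) = 10.

10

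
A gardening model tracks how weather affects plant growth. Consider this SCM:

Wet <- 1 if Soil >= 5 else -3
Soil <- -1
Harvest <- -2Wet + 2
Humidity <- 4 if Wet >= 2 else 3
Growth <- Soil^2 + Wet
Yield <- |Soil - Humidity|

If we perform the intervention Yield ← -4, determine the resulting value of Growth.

-2

do(Yield=-4) replaces the equation Yield <- |Soil - Humidity| with the constant Yield = -4.
Growth is not downstream of the intervention, so its value is determined by the original equations.
Wet = 1 if Soil >= 5 else -3  [with Soil=-1]  = -3
Growth = Soil^2 + Wet  [with Soil=-1, Wet=-3]  = -2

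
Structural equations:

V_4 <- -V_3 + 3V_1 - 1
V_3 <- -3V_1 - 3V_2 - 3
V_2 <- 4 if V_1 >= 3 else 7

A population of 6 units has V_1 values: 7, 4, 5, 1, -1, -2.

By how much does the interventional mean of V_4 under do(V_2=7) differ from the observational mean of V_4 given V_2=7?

The intervention sets V_2=7 in all 6 units regardless of V_1. Recomputing V_4 per unit gives 65, 47, 53, 29, 17, 11; average 37.
E[V_4|V_2=7] averages over only the 3 units with V_2=7 (V_1 = 1, -1, -2): V_4 = 29, 17, 11, mean 19.
Difference = 37 − 19 = 18.

18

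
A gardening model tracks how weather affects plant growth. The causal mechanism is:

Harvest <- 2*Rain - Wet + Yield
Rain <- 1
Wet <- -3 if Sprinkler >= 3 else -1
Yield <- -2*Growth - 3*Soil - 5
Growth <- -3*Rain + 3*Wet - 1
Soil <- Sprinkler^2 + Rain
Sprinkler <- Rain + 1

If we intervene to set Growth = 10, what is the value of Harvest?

-37

Under do(Growth=10), the mechanism Growth <- -3*Rain + 3*Wet - 1 is discarded; Growth is fixed at 10.
Sprinkler = Rain + 1  [with Rain=1]  = 2
Soil = Sprinkler^2 + Rain  [with Sprinkler=2, Rain=1]  = 5
Wet = -3 if Sprinkler >= 3 else -1  [with Sprinkler=2]  = -1
Yield = -2*Growth - 3*Soil - 5  [with Growth=10, Soil=5]  = -40
Harvest = 2*Rain - Wet + Yield  [with Rain=1, Wet=-1, Yield=-40]  = -37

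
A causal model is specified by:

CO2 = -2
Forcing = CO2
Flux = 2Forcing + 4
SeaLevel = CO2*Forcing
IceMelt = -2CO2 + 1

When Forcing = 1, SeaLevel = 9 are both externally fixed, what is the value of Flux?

Setting Forcing = 1, SeaLevel = 9 by intervention discards those variables' equations.
Flux = 2Forcing + 4  [with Forcing=1]  = 6

6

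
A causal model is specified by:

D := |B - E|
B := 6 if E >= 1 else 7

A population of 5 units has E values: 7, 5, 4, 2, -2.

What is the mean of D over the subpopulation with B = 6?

2

Observing B=6 restricts to units where B's equation naturally yields 6: E ∈ {7, 5, 4, 2}. In that subpopulation D = 1, 1, 2, 4, mean 2.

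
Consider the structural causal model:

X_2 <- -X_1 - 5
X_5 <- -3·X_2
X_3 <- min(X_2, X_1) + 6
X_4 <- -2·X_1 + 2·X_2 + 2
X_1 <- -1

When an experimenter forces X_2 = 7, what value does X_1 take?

Under do(X_2=7), the mechanism X_2 <- -X_1 - 5 is discarded; X_2 is fixed at 7.
X_1 is not downstream of the intervention, so its value is determined by the original equations.

-1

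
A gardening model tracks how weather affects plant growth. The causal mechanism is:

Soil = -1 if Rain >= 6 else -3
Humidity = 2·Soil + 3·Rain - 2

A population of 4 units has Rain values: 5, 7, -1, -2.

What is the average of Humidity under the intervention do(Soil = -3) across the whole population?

-1.25

Under do(Soil=-3), Soil's equation is replaced by Soil=-3 for every unit. Per-unit Humidity: 7, 13, -11, -14. Mean = -1.25.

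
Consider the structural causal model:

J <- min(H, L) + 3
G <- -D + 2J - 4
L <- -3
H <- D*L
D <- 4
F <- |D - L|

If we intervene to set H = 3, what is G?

The intervention breaks the incoming arrows to H: H <- D*L no longer applies, and H = 3.
J = min(H, L) + 3  [with H=3, L=-3]  = 0
G = -D + 2J - 4  [with D=4, J=0]  = -8

-8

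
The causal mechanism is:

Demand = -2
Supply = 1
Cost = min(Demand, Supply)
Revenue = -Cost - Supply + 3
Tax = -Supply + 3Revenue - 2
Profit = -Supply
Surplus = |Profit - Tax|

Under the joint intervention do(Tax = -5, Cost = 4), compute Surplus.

4

The joint intervention fixes Tax = -5, Cost = 4, removing each variable's own equation.
Profit = -Supply  [with Supply=1]  = -1
Surplus = |Profit - Tax|  [with Profit=-1, Tax=-5]  = 4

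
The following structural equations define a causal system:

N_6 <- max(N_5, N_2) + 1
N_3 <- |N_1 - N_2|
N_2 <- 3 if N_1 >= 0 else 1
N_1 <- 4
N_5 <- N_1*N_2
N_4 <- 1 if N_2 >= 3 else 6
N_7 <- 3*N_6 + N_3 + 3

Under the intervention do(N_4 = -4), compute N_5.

Intervening sets N_4 = -4 and removes its equation (N_4 <- 1 if N_2 >= 3 else 6).
No directed path runs from N_4 to N_5, so N_5 keeps its natural value.
N_2 = 3 if N_1 >= 0 else 1  [with N_1=4]  = 3
N_5 = N_1*N_2  [with N_1=4, N_2=3]  = 12

12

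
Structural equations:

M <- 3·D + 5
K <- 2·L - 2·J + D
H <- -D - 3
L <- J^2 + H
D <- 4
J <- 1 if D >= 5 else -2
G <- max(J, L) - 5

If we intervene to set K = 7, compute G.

-7

Intervening sets K = 7 and removes its equation (K <- 2·L - 2·J + D).
No directed path runs from K to G, so G keeps its natural value.
J = 1 if D >= 5 else -2  [with D=4]  = -2
H = -D - 3  [with D=4]  = -7
L = J^2 + H  [with J=-2, H=-7]  = -3
G = max(J, L) - 5  [with J=-2, L=-3]  = -7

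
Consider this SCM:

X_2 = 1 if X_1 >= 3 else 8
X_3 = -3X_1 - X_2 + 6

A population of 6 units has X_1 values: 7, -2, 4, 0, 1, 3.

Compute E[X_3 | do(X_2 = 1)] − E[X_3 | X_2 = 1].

Under do(X_2=1), X_2's equation is replaced by X_2=1 for every unit. Per-unit X_3: -16, 11, -7, 5, 2, -4. Mean = -1.5.
E[X_3|X_2=1] averages over only the 3 units with X_2=1 (X_1 = 7, 4, 3): X_3 = -16, -7, -4, mean -9.
Difference = -1.5 − (-9) = 7.5.

7.5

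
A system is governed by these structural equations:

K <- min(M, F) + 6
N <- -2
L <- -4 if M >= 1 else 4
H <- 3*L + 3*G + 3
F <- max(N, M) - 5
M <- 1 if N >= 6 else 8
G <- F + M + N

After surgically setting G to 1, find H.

Under do(G=1), the mechanism G <- F + M + N is discarded; G is fixed at 1.
M = 1 if N >= 6 else 8  [with N=-2]  = 8
L = -4 if M >= 1 else 4  [with M=8]  = -4
H = 3*L + 3*G + 3  [with L=-4, G=1]  = -6

-6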